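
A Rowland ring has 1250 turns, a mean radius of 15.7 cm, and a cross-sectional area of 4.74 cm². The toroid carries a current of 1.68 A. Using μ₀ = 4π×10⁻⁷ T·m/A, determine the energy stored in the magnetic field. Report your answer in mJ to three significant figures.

L = μ₀N²A/(2πR) = (4π×10⁻⁷)(1250)²(4.740×10^-4)/(2π×0.157) = 9.4347×10^-4 H.
U = ½LI² = ½(9.4347×10^-4)(1.68)² = 1.331×10^-3 J.

U ≈ 1.33 mJ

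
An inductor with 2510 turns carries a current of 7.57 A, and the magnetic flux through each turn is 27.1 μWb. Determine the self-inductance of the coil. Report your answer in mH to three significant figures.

L ≈ 8.99 mH

Self-inductance is defined by L = NΦ_B/I (flux linkage over current).
L = (2510)(2.710×10^-5 Wb)/(7.57 A) = 8.986×10^-3 H.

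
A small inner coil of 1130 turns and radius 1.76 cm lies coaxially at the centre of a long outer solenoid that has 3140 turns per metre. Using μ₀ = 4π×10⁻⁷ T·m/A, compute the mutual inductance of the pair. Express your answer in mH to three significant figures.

The outer solenoid produces a uniform field B₁ = μ₀n₁I₁ across the inner coil,
so the flux linkage is N₂Φ = N₂B₁A₂ = μ₀n₁N₂A₂·I₁, giving M = μ₀n₁N₂A₂.
A₂ = πr² = π(1.760×10^-2 m)² = 9.731×10^-4 m².
M = (4π×10⁻⁷)(3140)(1130)(9.731×10^-4) = 4.339×10^-3 H.

M ≈ 4.34 mH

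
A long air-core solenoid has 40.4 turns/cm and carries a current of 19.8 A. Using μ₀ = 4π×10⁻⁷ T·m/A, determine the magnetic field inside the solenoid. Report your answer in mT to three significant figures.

B ≈ 101 mT

Inside a long solenoid, B = μ₀nI.
B = (4π×10⁻⁷)(4.040×10^3 m⁻¹)(19.8 A) = 0.1005 T.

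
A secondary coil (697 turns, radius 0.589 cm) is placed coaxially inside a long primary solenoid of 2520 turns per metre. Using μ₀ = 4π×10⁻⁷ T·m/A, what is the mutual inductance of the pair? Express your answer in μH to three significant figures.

M ≈ 241 μH

The outer solenoid produces a uniform field B₁ = μ₀n₁I₁ across the inner coil,
so the flux linkage is N₂Φ = N₂B₁A₂ = μ₀n₁N₂A₂·I₁, giving M = μ₀n₁N₂A₂.
A₂ = πr² = π(5.890×10^-3 m)² = 1.090×10^-4 m².
M = (4π×10⁻⁷)(2520)(697)(1.090×10^-4) = 2.406×10^-4 H.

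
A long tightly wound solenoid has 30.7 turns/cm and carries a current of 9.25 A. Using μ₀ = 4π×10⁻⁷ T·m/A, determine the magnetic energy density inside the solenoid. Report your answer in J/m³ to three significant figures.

B = μ₀nI = (4π×10⁻⁷)(3.070×10^3)(9.25) = 3.569×10^-2 T.
u = B²/(2μ₀) = (3.569×10^-2)²/(2×4π×10⁻⁷) = 506.7 J/m³.

u ≈ 507 J/m³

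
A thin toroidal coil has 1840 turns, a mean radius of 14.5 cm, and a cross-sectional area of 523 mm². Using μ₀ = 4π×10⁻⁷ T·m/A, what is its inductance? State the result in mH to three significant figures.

For a thin toroid, L = μ₀N²A/(2πR).
L = (4π×10⁻⁷)(1840)²(5.230×10^-4) / (2π×0.145 m) = 2.442×10^-3 H.

L ≈ 2.44 mH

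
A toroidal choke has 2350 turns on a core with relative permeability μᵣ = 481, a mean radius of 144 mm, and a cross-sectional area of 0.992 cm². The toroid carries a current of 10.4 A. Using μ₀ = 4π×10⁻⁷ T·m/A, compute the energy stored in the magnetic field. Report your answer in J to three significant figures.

L = μ₀μᵣN²A/(2πR) = (4π×10⁻⁷)(481)(2350)²(9.920×10^-5)/(2π×0.144) = 0.366 H.
U = ½LI² = ½(0.366)(10.4)² = 19.79 J.

U ≈ 19.8 J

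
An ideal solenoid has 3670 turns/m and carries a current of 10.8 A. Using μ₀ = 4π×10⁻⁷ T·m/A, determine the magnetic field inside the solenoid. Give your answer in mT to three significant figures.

B ≈ 49.8 mT

Inside a long solenoid, B = μ₀nI.
B = (4π×10⁻⁷)(3.670×10^3 m⁻¹)(10.8 A) = 4.981×10^-2 T.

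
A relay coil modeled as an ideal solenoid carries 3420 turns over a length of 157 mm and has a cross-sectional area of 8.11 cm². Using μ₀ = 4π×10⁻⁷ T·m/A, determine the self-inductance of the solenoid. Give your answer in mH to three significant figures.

A = 8.11 cm² = 8.110×10^-4 m².
For a long solenoid, L = μ₀N²A/ℓ.
L = (4π×10⁻⁷)(3420)²(8.110×10^-4)/(0.157 m) = 7.592×10^-2 H.

L ≈ 75.9 mH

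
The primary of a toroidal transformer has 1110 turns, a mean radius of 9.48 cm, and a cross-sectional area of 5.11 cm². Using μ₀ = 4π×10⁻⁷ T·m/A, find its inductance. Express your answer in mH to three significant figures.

L ≈ 1.33 mH

For a thin toroid, L = μ₀N²A/(2πR).
L = (4π×10⁻⁷)(1110)²(5.110×10^-4) / (2π×9.480×10^-2 m) = 1.328×10^-3 H.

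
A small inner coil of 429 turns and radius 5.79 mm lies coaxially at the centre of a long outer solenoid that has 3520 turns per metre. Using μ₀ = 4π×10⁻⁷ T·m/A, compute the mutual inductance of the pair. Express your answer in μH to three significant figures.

M ≈ 200 μH

The outer solenoid produces a uniform field B₁ = μ₀n₁I₁ across the inner coil,
so the flux linkage is N₂Φ = N₂B₁A₂ = μ₀n₁N₂A₂·I₁, giving M = μ₀n₁N₂A₂.
A₂ = πr² = π(5.790×10^-3 m)² = 1.053×10^-4 m².
M = (4π×10⁻⁷)(3520)(429)(1.053×10^-4) = 1.999×10^-4 H.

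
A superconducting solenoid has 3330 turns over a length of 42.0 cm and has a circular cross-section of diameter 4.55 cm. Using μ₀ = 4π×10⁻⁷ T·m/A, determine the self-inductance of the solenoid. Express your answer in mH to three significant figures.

L ≈ 53.9 mH

A = π(d/2)² = π(2.275×10^-2 m)² = 1.626×10^-3 m².
For a long solenoid, L = μ₀N²A/ℓ.
L = (4π×10⁻⁷)(3330)²(1.626×10^-3)/(0.42 m) = 5.3946×10^-2 H.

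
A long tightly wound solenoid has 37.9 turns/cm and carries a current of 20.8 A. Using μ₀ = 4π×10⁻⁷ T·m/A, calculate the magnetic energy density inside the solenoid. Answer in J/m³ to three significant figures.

u ≈ 3900 J/m³

B = μ₀nI = (4π×10⁻⁷)(3.790×10^3)(20.8) = 9.906×10^-2 T.
u = B²/(2μ₀) = (9.906×10^-2)²/(2×4π×10⁻⁷) = 3.9047×10^3 J/m³.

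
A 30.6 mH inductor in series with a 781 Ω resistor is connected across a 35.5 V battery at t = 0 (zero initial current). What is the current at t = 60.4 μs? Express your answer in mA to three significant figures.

I ≈ 35.7 mA

τ = L/R = 3.060×10^-2/781 = 3.918×10^-5 s; final current I_∞ = ε/R = 35.5/781 = 4.545×10^-2 A.
I(t) = I_∞(1 − e^(−t/τ)) with t/τ = 1.542.
I = (4.545×10^-2)(1 − e^(−1.542)) = 3.573×10^-2 A.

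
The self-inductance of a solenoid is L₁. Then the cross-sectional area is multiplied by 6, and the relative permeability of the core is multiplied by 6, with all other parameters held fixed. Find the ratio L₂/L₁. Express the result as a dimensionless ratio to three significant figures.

For a solenoid, L ∝ μᵣN²A/ℓ.
L₂/L₁ = (6) × (6) = 36.0.

L₂/L₁ = 36.0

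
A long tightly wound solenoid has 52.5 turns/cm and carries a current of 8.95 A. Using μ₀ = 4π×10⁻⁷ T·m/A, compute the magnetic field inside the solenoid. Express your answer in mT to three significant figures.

Inside a long solenoid, B = μ₀nI.
B = (4π×10⁻⁷)(5.250×10^3 m⁻¹)(8.95 A) = 5.9046×10^-2 T.

B ≈ 59.0 mT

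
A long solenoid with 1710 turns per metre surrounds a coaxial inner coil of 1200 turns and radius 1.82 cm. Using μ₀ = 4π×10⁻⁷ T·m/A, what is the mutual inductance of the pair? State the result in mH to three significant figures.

M ≈ 2.68 mH

The outer solenoid produces a uniform field B₁ = μ₀n₁I₁ across the inner coil,
so the flux linkage is N₂Φ = N₂B₁A₂ = μ₀n₁N₂A₂·I₁, giving M = μ₀n₁N₂A₂.
A₂ = πr² = π(1.820×10^-2 m)² = 1.041×10^-3 m².
M = (4π×10⁻⁷)(1710)(1200)(1.041×10^-3) = 2.683×10^-3 H.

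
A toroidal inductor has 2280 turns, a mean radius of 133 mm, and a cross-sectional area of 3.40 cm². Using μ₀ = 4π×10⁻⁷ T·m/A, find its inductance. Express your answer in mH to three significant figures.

For a thin toroid, L = μ₀N²A/(2πR).
L = (4π×10⁻⁷)(2280)²(3.400×10^-4) / (2π×0.133 m) = 2.658×10^-3 H.

L ≈ 2.66 mH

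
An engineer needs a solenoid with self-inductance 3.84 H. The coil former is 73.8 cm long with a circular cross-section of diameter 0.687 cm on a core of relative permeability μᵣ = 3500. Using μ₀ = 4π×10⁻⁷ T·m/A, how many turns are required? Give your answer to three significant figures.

N ≈ 4170 turns

A = π(d/2)² = π(3.435×10^-3 m)² = 3.707×10^-5 m².
From L = μ₀μᵣN²A/ℓ, N = √(Lℓ / (μ₀μᵣA)).
N = √[(3.84)(0.738) / ((4π×10⁻⁷)(3500)×3.707×10^-5)] = √(1.738×10^7) ≈ 4169.2.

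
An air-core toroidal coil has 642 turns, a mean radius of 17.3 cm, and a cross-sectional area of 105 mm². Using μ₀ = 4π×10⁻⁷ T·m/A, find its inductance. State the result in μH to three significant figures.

L ≈ 50.0 μH

For a thin toroid, L = μ₀N²A/(2πR).
L = (4π×10⁻⁷)(642)²(1.050×10^-4) / (2π×0.173 m) = 5.003×10^-5 H.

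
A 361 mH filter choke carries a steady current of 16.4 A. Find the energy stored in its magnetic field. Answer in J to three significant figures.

U ≈ 48.5 J

Stored magnetic energy: U = ½LI².
U = ½(0.361 H)(16.4 A)² = 48.547 J.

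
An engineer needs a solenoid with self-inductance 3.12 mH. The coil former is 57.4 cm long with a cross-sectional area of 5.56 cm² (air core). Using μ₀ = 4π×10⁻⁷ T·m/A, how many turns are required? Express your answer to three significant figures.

A = 5.56 cm² = 5.560×10^-4 m².
From L = μ₀N²A/ℓ, N = √(Lℓ / (μ₀A)).
N = √[(3.120×10^-3)(0.574) / ((4π×10⁻⁷)×5.560×10^-4)] = √(2.563×10^6) ≈ 1601.0.

N ≈ 1600 turns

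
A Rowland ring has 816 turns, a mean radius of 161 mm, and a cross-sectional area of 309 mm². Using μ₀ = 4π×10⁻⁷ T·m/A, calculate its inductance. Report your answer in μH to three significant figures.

L ≈ 256 μH

For a thin toroid, L = μ₀N²A/(2πR).
L = (4π×10⁻⁷)(816)²(3.090×10^-4) / (2π×0.161 m) = 2.556×10^-4 H.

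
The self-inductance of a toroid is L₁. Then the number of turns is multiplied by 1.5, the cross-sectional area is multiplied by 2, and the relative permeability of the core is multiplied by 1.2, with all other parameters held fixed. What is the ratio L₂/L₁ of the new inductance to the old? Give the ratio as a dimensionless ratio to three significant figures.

For a toroid, L ∝ μᵣN²A/R.
L₂/L₁ = (1.5)^2 × (2) × (1.2) = 5.40.

L₂/L₁ = 5.40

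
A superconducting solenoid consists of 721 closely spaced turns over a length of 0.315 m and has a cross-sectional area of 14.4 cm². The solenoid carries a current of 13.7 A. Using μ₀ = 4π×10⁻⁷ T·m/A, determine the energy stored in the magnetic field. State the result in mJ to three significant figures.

A = 14.4 cm² = 1.440×10^-3 m².
L = μ₀N²A/ℓ = (4π×10⁻⁷)(721)²(1.440×10^-3)/(0.315) = 2.986×10^-3 H.
U = ½LI² = ½(2.986×10^-3)(13.7)² = 0.2802 J.

U ≈ 280 mJ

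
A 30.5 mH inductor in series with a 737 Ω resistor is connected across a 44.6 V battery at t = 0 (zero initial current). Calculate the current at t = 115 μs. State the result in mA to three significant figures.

τ = L/R = 3.050×10^-2/737 = 4.138×10^-5 s; final current I_∞ = ε/R = 44.6/737 = 6.052×10^-2 A.
I(t) = I_∞(1 − e^(−t/τ)) with t/τ = 2.779.
I = (6.052×10^-2)(1 − e^(−2.779)) = 5.676×10^-2 A.

I ≈ 56.8 mA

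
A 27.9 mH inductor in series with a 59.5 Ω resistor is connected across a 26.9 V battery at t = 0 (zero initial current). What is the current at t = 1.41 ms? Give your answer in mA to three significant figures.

τ = L/R = 2.790×10^-2/59.5 = 4.689×10^-4 s; final current I_∞ = ε/R = 26.9/59.5 = 0.4521 A.
I(t) = I_∞(1 − e^(−t/τ)) with t/τ = 3.007.
I = (0.4521)(1 − e^(−3.007)) = 0.4297 A.

I ≈ 430 mA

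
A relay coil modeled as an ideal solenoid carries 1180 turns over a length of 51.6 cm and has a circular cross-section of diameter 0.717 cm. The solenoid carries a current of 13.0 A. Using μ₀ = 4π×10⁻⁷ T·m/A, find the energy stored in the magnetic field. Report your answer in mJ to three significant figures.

A = π(d/2)² = π(3.585×10^-3 m)² = 4.038×10^-5 m².
L = μ₀N²A/ℓ = (4π×10⁻⁷)(1180)²(4.038×10^-5)/(0.516) = 1.369×10^-4 H.
U = ½LI² = ½(1.369×10^-4)(13.0)² = 1.157×10^-2 J.

U ≈ 11.6 mJ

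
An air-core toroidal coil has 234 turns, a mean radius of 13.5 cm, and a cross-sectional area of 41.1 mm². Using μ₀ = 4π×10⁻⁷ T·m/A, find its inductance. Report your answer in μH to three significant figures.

For a thin toroid, L = μ₀N²A/(2πR).
L = (4π×10⁻⁷)(234)²(4.110×10^-5) / (2π×0.135 m) = 3.334×10^-6 H.

L ≈ 3.33 μH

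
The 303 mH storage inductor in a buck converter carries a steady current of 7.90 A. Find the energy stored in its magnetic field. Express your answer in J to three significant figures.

U ≈ 9.46 J

Stored magnetic energy: U = ½LI².
U = ½(0.303 H)(7.90 A)² = 9.455 J.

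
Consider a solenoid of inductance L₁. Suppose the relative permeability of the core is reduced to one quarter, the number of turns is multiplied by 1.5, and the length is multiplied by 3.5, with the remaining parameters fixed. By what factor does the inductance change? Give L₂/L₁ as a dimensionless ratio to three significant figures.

For a solenoid, L ∝ μᵣN²A/ℓ.
L₂/L₁ = (0.25) × (1.5)^2 × (3.5)^-1 = 0.161.

L₂/L₁ = 0.161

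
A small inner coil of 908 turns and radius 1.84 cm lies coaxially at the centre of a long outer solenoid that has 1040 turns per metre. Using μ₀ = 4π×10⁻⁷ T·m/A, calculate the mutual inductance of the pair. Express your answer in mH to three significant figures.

M ≈ 1.26 mH

The outer solenoid produces a uniform field B₁ = μ₀n₁I₁ across the inner coil,
so the flux linkage is N₂Φ = N₂B₁A₂ = μ₀n₁N₂A₂·I₁, giving M = μ₀n₁N₂A₂.
A₂ = πr² = π(1.840×10^-2 m)² = 1.064×10^-3 m².
M = (4π×10⁻⁷)(1040)(908)(1.064×10^-3) = 1.262×10^-3 H.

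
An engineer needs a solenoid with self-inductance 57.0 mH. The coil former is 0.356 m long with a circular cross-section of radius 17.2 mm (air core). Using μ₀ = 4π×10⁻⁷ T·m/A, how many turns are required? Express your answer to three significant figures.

A = πr² = π(1.720×10^-2 m)² = 9.294×10^-4 m².
From L = μ₀N²A/ℓ, N = √(Lℓ / (μ₀A)).
N = √[(5.700×10^-2)(0.356) / ((4π×10⁻⁷)×9.294×10^-4)] = √(1.737×10^7) ≈ 4168.3.

N ≈ 4170 turns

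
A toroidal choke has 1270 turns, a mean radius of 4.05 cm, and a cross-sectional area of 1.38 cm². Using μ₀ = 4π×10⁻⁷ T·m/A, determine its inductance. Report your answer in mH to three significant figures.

For a thin toroid, L = μ₀N²A/(2πR).
L = (4π×10⁻⁷)(1270)²(1.380×10^-4) / (2π×4.050×10^-2 m) = 1.099×10^-3 H.

L ≈ 1.10 mH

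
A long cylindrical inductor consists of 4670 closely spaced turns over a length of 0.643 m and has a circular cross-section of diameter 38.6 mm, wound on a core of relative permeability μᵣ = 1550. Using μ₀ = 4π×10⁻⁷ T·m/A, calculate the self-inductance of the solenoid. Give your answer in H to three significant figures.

L ≈ 77.3 H

A = π(d/2)² = π(1.930×10^-2 m)² = 1.170×10^-3 m².
For a long solenoid, L = μ₀μᵣN²A/ℓ.
L = (4π×10⁻⁷)(1550)(4670)²(1.170×10^-3)/(0.643 m) = 77.31 H.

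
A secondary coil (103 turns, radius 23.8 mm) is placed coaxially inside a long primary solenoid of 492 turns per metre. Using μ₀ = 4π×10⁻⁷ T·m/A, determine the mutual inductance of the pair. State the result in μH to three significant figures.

The outer solenoid produces a uniform field B₁ = μ₀n₁I₁ across the inner coil,
so the flux linkage is N₂Φ = N₂B₁A₂ = μ₀n₁N₂A₂·I₁, giving M = μ₀n₁N₂A₂.
A₂ = πr² = π(2.380×10^-2 m)² = 1.780×10^-3 m².
M = (4π×10⁻⁷)(492)(103)(1.780×10^-3) = 1.133×10^-4 H.

M ≈ 113 μH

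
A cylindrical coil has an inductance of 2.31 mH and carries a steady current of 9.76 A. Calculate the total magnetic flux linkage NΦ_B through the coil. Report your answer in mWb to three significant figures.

NΦ_B ≈ 22.5 mWb

From L = NΦ_B/I, the flux linkage is NΦ_B = LI.
NΦ_B = (2.310×10^-3 H)(9.76 A) = 2.2546×10^-2 Wb.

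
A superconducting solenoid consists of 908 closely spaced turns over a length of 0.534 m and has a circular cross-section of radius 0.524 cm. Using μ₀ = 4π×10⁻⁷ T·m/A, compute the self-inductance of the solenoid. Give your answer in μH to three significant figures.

A = πr² = π(5.240×10^-3 m)² = 8.626×10^-5 m².
For a long solenoid, L = μ₀N²A/ℓ.
L = (4π×10⁻⁷)(908)²(8.626×10^-5)/(0.534 m) = 1.674×10^-4 H.

L ≈ 167 μH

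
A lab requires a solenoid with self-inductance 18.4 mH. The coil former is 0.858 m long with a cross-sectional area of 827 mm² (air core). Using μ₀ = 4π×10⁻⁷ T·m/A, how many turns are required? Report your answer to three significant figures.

A = 827 mm² = 8.270×10^-4 m².
From L = μ₀N²A/ℓ, N = √(Lℓ / (μ₀A)).
N = √[(1.840×10^-2)(0.858) / ((4π×10⁻⁷)×8.270×10^-4)] = √(1.519×10^7) ≈ 3897.6.

N ≈ 3900 turns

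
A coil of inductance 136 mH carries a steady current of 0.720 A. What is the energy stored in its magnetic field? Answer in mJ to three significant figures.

U ≈ 35.3 mJ

Stored magnetic energy: U = ½LI².
U = ½(0.136 H)(0.720 A)² = 3.525×10^-2 J.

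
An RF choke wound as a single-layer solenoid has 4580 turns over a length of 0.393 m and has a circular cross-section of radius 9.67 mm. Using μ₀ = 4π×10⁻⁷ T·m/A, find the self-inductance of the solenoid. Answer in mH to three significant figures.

L ≈ 19.7 mH

A = πr² = π(9.670×10^-3 m)² = 2.938×10^-4 m².
For a long solenoid, L = μ₀N²A/ℓ.
L = (4π×10⁻⁷)(4580)²(2.938×10^-4)/(0.393 m) = 1.970×10^-2 H.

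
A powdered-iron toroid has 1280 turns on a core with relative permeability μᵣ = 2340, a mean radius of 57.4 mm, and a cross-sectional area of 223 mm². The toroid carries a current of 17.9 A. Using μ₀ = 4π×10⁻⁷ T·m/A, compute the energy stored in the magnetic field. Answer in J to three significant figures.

L = μ₀μᵣN²A/(2πR) = (4π×10⁻⁷)(2340)(1280)²(2.230×10^-4)/(2π×5.740×10^-2) = 2.979 H.
U = ½LI² = ½(2.979)(17.9)² = 477.2 J.

U ≈ 477 J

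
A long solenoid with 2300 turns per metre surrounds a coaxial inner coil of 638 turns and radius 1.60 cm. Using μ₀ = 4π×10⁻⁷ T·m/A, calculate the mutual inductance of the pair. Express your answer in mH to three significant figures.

M ≈ 1.48 mH

The outer solenoid produces a uniform field B₁ = μ₀n₁I₁ across the inner coil,
so the flux linkage is N₂Φ = N₂B₁A₂ = μ₀n₁N₂A₂·I₁, giving M = μ₀n₁N₂A₂.
A₂ = πr² = π(1.600×10^-2 m)² = 8.042×10^-4 m².
M = (4π×10⁻⁷)(2300)(638)(8.042×10^-4) = 1.483×10^-3 H.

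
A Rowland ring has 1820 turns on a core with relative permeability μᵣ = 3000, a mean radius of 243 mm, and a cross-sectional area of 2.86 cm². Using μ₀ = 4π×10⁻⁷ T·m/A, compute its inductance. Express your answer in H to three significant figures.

L ≈ 2.34 H

For a thin toroid, L = μ₀μᵣN²A/(2πR).
L = (4π×10⁻⁷)(3000)(1820)²(2.860×10^-4) / (2π×0.243 m) = 2.339 H.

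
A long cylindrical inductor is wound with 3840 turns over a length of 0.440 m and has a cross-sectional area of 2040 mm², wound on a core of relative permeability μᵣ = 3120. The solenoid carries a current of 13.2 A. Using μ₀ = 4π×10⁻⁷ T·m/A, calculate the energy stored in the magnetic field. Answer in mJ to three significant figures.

A = 2040 mm² = 2.040×10^-3 m².
L = μ₀μᵣN²A/ℓ = (4π×10⁻⁷)(3120)(3840)²(2.040×10^-3)/(0.44) = 268 H.
U = ½LI² = ½(268)(13.2)² = 2.335×10^4 J.

U ≈ 23400000 mJ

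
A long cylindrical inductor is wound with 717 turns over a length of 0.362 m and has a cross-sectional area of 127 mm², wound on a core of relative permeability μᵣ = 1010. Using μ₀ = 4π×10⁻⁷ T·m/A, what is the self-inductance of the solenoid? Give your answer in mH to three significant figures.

L ≈ 229 mH

A = 127 mm² = 1.270×10^-4 m².
For a long solenoid, L = μ₀μᵣN²A/ℓ.
L = (4π×10⁻⁷)(1010)(717)²(1.270×10^-4)/(0.362 m) = 0.2289 H.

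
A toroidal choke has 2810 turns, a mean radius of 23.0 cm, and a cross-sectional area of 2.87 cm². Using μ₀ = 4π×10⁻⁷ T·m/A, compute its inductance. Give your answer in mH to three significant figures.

For a thin toroid, L = μ₀N²A/(2πR).
L = (4π×10⁻⁷)(2810)²(2.870×10^-4) / (2π×0.23 m) = 1.971×10^-3 H.

L ≈ 1.97 mH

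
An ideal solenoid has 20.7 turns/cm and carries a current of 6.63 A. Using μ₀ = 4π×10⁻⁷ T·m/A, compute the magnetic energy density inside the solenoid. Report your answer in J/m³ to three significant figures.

u ≈ 118 J/m³

B = μ₀nI = (4π×10⁻⁷)(2.070×10^3)(6.63) = 1.7246×10^-2 T.
u = B²/(2μ₀) = (1.7246×10^-2)²/(2×4π×10⁻⁷) = 118.3 J/m³.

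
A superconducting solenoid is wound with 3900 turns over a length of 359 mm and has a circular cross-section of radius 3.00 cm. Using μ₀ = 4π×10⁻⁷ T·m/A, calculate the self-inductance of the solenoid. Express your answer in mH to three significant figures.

L ≈ 151 mH

A = πr² = π(3.000×10^-2 m)² = 2.827×10^-3 m².
For a long solenoid, L = μ₀N²A/ℓ.
L = (4π×10⁻⁷)(3900)²(2.827×10^-3)/(0.359 m) = 0.1505 H.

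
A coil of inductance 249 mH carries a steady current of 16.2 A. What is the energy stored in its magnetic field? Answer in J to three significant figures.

U ≈ 32.7 J

Stored magnetic energy: U = ½LI².
U = ½(0.249 H)(16.2 A)² = 32.67 J.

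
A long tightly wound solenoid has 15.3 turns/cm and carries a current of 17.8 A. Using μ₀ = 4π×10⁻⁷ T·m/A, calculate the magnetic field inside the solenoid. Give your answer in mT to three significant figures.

B ≈ 34.2 mT

Inside a long solenoid, B = μ₀nI.
B = (4π×10⁻⁷)(1.530×10^3 m⁻¹)(17.8 A) = 3.422×10^-2 T.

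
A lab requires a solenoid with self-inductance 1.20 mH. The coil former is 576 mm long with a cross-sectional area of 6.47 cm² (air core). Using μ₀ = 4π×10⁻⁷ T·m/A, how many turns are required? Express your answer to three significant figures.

N ≈ 922 turns

A = 6.47 cm² = 6.470×10^-4 m².
From L = μ₀N²A/ℓ, N = √(Lℓ / (μ₀A)).
N = √[(1.200×10^-3)(0.576) / ((4π×10⁻⁷)×6.470×10^-4)] = √(8.501×10^5) ≈ 922.0.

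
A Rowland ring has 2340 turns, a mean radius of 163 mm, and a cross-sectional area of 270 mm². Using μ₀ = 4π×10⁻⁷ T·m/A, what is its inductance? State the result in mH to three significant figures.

For a thin toroid, L = μ₀N²A/(2πR).
L = (4π×10⁻⁷)(2340)²(2.700×10^-4) / (2π×0.163 m) = 1.814×10^-3 H.

L ≈ 1.81 mH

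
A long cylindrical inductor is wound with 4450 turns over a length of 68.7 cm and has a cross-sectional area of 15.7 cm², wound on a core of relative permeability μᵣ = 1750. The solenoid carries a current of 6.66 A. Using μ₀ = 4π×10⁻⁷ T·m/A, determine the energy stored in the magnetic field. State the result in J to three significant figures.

A = 15.7 cm² = 1.570×10^-3 m².
L = μ₀μᵣN²A/ℓ = (4π×10⁻⁷)(1750)(4450)²(1.570×10^-3)/(0.687) = 99.52 H.
U = ½LI² = ½(99.52)(6.66)² = 2.207×10^3 J.

U ≈ 2210 J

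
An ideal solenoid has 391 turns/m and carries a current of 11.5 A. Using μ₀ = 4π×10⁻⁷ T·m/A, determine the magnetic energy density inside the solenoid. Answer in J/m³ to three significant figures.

u ≈ 12.7 J/m³

B = μ₀nI = (4π×10⁻⁷)(391)(11.5) = 5.650×10^-3 T.
u = B²/(2μ₀) = (5.650×10^-3)²/(2×4π×10⁻⁷) = 12.7 J/m³.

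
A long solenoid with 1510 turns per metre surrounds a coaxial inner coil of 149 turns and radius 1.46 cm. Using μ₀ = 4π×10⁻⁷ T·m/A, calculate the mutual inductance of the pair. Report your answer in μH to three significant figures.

The outer solenoid produces a uniform field B₁ = μ₀n₁I₁ across the inner coil,
so the flux linkage is N₂Φ = N₂B₁A₂ = μ₀n₁N₂A₂·I₁, giving M = μ₀n₁N₂A₂.
A₂ = πr² = π(1.460×10^-2 m)² = 6.697×10^-4 m².
M = (4π×10⁻⁷)(1510)(149)(6.697×10^-4) = 1.893×10^-4 H.

M ≈ 189 μH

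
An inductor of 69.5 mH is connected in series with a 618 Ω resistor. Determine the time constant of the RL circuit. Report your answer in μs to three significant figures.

τ ≈ 112 μs

τ = L/R = (6.950×10^-2 H)/(618 Ω) = 1.1246×10^-4 s.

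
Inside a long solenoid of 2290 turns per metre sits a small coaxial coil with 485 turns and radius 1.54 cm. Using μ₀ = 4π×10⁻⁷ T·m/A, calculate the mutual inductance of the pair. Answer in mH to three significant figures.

The outer solenoid produces a uniform field B₁ = μ₀n₁I₁ across the inner coil,
so the flux linkage is N₂Φ = N₂B₁A₂ = μ₀n₁N₂A₂·I₁, giving M = μ₀n₁N₂A₂.
A₂ = πr² = π(1.540×10^-2 m)² = 7.451×10^-4 m².
M = (4π×10⁻⁷)(2290)(485)(7.451×10^-4) = 1.040×10^-3 H.

M ≈ 1.04 mH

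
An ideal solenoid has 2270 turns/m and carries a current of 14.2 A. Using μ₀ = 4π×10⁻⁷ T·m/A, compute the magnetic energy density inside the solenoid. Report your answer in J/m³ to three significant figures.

u ≈ 653 J/m³

B = μ₀nI = (4π×10⁻⁷)(2.270×10^3)(14.2) = 4.051×10^-2 T.
u = B²/(2μ₀) = (4.051×10^-2)²/(2×4π×10⁻⁷) = 652.8 J/m³.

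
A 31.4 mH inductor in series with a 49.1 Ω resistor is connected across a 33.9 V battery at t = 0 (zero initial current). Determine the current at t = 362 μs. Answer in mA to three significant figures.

I ≈ 298 mA

τ = L/R = 3.140×10^-2/49.1 = 6.395×10^-4 s; final current I_∞ = ε/R = 33.9/49.1 = 0.6904 A.
I(t) = I_∞(1 − e^(−t/τ)) with t/τ = 0.566.
I = (0.6904)(1 − e^(−0.566)) = 0.2984 A.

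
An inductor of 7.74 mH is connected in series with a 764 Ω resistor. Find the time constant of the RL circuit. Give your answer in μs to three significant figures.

τ = L/R = (7.740×10^-3 H)/(764 Ω) = 1.013×10^-5 s.

τ ≈ 10.1 μs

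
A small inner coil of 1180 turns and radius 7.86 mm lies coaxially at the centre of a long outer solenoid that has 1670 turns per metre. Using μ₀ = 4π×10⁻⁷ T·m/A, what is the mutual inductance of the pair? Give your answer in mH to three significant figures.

The outer solenoid produces a uniform field B₁ = μ₀n₁I₁ across the inner coil,
so the flux linkage is N₂Φ = N₂B₁A₂ = μ₀n₁N₂A₂·I₁, giving M = μ₀n₁N₂A₂.
A₂ = πr² = π(7.860×10^-3 m)² = 1.941×10^-4 m².
M = (4π×10⁻⁷)(1670)(1180)(1.941×10^-4) = 4.806×10^-4 H.

M ≈ 0.481 mH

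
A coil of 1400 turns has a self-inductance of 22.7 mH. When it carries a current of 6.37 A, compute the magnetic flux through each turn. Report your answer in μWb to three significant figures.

From L = NΦ_B/I, the flux per turn is Φ_B = LI/N.
Φ_B = (2.270×10^-2 H)(6.37 A)/1400 = 1.033×10^-4 Wb.

Φ_B ≈ 103 μWb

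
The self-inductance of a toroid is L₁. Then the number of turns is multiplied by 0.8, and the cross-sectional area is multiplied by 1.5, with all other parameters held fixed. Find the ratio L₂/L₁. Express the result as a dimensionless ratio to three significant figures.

For a toroid, L ∝ μᵣN²A/R.
L₂/L₁ = (0.8)^2 × (1.5) = 0.960.

L₂/L₁ = 0.960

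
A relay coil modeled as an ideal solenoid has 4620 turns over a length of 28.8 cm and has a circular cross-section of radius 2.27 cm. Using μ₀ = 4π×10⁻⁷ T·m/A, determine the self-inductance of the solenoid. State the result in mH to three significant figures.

A = πr² = π(2.270×10^-2 m)² = 1.619×10^-3 m².
For a long solenoid, L = μ₀N²A/ℓ.
L = (4π×10⁻⁷)(4620)²(1.619×10^-3)/(0.288 m) = 0.1508 H.

L ≈ 151 mH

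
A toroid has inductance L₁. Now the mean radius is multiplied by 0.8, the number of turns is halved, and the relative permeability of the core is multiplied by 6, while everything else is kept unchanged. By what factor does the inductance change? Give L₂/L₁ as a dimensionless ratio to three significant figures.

L₂/L₁ = 1.88

For a toroid, L ∝ μᵣN²A/R.
L₂/L₁ = (0.8)^-1 × (0.5)^2 × (6) = 1.88.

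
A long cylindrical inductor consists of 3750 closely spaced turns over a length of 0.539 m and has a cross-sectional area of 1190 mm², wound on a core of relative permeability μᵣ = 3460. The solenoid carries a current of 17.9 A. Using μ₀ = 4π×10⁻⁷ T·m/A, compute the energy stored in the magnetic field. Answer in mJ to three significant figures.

A = 1190 mm² = 1.190×10^-3 m².
L = μ₀μᵣN²A/ℓ = (4π×10⁻⁷)(3460)(3750)²(1.190×10^-3)/(0.539) = 135 H.
U = ½LI² = ½(135)(17.9)² = 2.163×10^4 J.

U ≈ 21600000 mJ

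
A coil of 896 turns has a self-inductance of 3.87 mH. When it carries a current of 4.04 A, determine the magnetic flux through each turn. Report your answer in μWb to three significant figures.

Φ_B ≈ 17.4 μWb

From L = NΦ_B/I, the flux per turn is Φ_B = LI/N.
Φ_B = (3.870×10^-3 H)(4.04 A)/896 = 1.74496×10^-5 Wb.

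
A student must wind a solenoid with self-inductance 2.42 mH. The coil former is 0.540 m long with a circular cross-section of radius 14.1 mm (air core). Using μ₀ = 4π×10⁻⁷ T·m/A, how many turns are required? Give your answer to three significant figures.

N ≈ 1290 turns

A = πr² = π(1.410×10^-2 m)² = 6.246×10^-4 m².
From L = μ₀N²A/ℓ, N = √(Lℓ / (μ₀A)).
N = √[(2.420×10^-3)(0.54) / ((4π×10⁻⁷)×6.246×10^-4)] = √(1.66499×10^6) ≈ 1290.3.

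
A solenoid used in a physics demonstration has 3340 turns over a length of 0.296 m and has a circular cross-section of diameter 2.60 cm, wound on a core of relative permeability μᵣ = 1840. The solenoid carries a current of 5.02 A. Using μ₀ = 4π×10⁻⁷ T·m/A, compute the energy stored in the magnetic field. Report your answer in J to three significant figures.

A = π(d/2)² = π(1.300×10^-2 m)² = 5.309×10^-4 m².
L = μ₀μᵣN²A/ℓ = (4π×10⁻⁷)(1840)(3340)²(5.309×10^-4)/(0.296) = 46.27 H.
U = ½LI² = ½(46.27)(5.02)² = 583 J.

U ≈ 583 J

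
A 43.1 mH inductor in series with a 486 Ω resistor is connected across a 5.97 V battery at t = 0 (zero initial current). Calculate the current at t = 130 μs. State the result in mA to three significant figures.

τ = L/R = 4.310×10^-2/486 = 8.868×10^-5 s; final current I_∞ = ε/R = 5.97/486 = 1.228×10^-2 A.
I(t) = I_∞(1 − e^(−t/τ)) with t/τ = 1.466.
I = (1.228×10^-2)(1 − e^(−1.466)) = 9.448×10^-3 A.

I ≈ 9.45 mA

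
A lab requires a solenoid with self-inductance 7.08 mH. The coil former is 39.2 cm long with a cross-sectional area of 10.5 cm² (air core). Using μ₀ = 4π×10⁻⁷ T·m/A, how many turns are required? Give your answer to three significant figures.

A = 10.5 cm² = 1.050×10^-3 m².
From L = μ₀N²A/ℓ, N = √(Lℓ / (μ₀A)).
N = √[(7.080×10^-3)(0.392) / ((4π×10⁻⁷)×1.050×10^-3)] = √(2.103×10^6) ≈ 1450.3.

N ≈ 1450 turns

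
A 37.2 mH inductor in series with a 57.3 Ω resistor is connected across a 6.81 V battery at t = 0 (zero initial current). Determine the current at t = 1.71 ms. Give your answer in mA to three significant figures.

τ = L/R = 3.720×10^-2/57.3 = 6.492×10^-4 s; final current I_∞ = ε/R = 6.81/57.3 = 0.1188 A.
I(t) = I_∞(1 − e^(−t/τ)) with t/τ = 2.634.
I = (0.1188)(1 − e^(−2.634)) = 0.1103 A.

I ≈ 110 mA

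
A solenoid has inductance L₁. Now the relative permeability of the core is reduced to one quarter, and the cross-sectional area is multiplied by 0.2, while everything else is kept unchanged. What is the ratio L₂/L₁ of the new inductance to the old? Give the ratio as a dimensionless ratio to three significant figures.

L₂/L₁ = 0.0500

For a solenoid, L ∝ μᵣN²A/ℓ.
L₂/L₁ = (0.25) × (0.2) = 0.0500.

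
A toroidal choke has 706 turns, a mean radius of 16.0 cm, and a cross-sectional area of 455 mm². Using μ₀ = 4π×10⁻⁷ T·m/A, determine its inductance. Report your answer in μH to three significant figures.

L ≈ 283 μH

For a thin toroid, L = μ₀N²A/(2πR).
L = (4π×10⁻⁷)(706)²(4.550×10^-4) / (2π×0.16 m) = 2.8349×10^-4 H.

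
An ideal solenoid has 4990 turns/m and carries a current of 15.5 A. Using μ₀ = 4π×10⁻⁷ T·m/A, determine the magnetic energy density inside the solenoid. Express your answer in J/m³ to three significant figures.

B = μ₀nI = (4π×10⁻⁷)(4.990×10^3)(15.5) = 9.719×10^-2 T.
u = B²/(2μ₀) = (9.719×10^-2)²/(2×4π×10⁻⁷) = 3.759×10^3 J/m³.

u ≈ 3760 J/m³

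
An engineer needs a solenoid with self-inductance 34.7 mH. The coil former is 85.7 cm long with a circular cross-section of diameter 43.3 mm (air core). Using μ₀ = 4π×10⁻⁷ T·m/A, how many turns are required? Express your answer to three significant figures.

N ≈ 4010 turns

A = π(d/2)² = π(2.165×10^-2 m)² = 1.473×10^-3 m².
From L = μ₀N²A/ℓ, N = √(Lℓ / (μ₀A)).
N = √[(3.470×10^-2)(0.857) / ((4π×10⁻⁷)×1.473×10^-3)] = √(1.607×10^7) ≈ 4008.8.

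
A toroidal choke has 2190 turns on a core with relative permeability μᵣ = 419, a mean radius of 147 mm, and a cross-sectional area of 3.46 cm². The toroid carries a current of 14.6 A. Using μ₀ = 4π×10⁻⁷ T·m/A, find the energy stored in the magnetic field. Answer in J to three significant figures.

U ≈ 101 J

L = μ₀μᵣN²A/(2πR) = (4π×10⁻⁷)(419)(2190)²(3.460×10^-4)/(2π×0.147) = 0.946 H.
U = ½LI² = ½(0.946)(14.6)² = 100.8 J.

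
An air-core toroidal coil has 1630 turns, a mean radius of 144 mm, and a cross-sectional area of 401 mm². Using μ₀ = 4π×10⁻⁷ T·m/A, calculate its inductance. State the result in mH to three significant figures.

L ≈ 1.48 mH

For a thin toroid, L = μ₀N²A/(2πR).
L = (4π×10⁻⁷)(1630)²(4.010×10^-4) / (2π×0.144 m) = 1.480×10^-3 H.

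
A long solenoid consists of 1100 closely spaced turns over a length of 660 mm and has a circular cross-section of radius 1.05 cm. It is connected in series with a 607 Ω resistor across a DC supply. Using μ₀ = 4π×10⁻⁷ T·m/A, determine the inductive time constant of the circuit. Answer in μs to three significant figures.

A = πr² = π(1.050×10^-2 m)² = 3.464×10^-4 m².
L = μ₀N²A/ℓ = (4π×10⁻⁷)(1100)²(3.464×10^-4)/(0.66) = 7.980×10^-4 H.
τ = L/R = (7.980×10^-4)/(607) = 1.3146×10^-6 s.

τ ≈ 1.31 μs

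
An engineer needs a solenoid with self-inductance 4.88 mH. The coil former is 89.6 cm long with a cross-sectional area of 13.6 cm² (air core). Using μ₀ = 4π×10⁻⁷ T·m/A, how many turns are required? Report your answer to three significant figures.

A = 13.6 cm² = 1.360×10^-3 m².
From L = μ₀N²A/ℓ, N = √(Lℓ / (μ₀A)).
N = √[(4.880×10^-3)(0.896) / ((4π×10⁻⁷)×1.360×10^-3)] = √(2.558×10^6) ≈ 1599.5.

N ≈ 1600 turns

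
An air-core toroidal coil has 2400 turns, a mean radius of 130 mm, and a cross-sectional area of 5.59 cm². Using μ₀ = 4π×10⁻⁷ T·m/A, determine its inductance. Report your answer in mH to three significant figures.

L ≈ 4.95 mH

For a thin toroid, L = μ₀N²A/(2πR).
L = (4π×10⁻⁷)(2400)²(5.590×10^-4) / (2π×0.13 m) = 4.954×10^-3 H.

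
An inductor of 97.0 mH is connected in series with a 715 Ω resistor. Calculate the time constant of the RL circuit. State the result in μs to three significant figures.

τ ≈ 136 μs

τ = L/R = (9.700×10^-2 H)/(715 Ω) = 1.357×10^-4 s.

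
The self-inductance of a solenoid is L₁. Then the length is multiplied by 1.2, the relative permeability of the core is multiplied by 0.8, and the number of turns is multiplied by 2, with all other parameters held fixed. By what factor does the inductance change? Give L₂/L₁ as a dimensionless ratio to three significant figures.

L₂/L₁ = 2.67

For a solenoid, L ∝ μᵣN²A/ℓ.
L₂/L₁ = (1.2)^-1 × (0.8) × (2)^2 = 2.67.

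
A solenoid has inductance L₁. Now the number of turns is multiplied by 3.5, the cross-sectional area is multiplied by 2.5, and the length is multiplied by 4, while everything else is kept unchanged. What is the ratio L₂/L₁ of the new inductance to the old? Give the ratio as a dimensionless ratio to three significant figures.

L₂/L₁ = 7.66

For a solenoid, L ∝ μᵣN²A/ℓ.
L₂/L₁ = (3.5)^2 × (2.5) × (4)^-1 = 7.66.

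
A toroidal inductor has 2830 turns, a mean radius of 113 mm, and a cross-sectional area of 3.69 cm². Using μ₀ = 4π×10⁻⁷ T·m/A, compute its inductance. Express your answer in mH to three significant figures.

L ≈ 5.23 mH

For a thin toroid, L = μ₀N²A/(2πR).
L = (4π×10⁻⁷)(2830)²(3.690×10^-4) / (2π×0.113 m) = 5.231×10^-3 H.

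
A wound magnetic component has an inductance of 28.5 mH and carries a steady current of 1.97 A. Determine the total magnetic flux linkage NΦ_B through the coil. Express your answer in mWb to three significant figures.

From L = NΦ_B/I, the flux linkage is NΦ_B = LI.
NΦ_B = (2.850×10^-2 H)(1.97 A) = 5.614×10^-2 Wb.

NΦ_B ≈ 56.1 mWb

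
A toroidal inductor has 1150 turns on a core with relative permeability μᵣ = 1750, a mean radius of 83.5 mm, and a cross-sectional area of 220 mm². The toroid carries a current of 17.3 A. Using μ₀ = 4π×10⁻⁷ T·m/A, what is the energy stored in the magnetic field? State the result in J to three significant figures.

U ≈ 182 J

L = μ₀μᵣN²A/(2πR) = (4π×10⁻⁷)(1750)(1150)²(2.200×10^-4)/(2π×8.350×10^-2) = 1.22 H.
U = ½LI² = ½(1.22)(17.3)² = 182.4997 J.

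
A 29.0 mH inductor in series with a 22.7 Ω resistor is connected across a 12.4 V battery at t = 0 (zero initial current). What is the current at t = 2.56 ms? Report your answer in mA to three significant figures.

τ = L/R = 2.900×10^-2/22.7 = 1.278×10^-3 s; final current I_∞ = ε/R = 12.4/22.7 = 0.5463 A.
I(t) = I_∞(1 − e^(−t/τ)) with t/τ = 2.004.
I = (0.5463)(1 − e^(−2.004)) = 0.4726 A.

I ≈ 473 mA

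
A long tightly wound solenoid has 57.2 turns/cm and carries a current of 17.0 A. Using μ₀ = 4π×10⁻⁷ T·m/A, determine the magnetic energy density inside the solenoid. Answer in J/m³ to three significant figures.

u ≈ 5940 J/m³

B = μ₀nI = (4π×10⁻⁷)(5.720×10^3)(17.0) = 0.1222 T.
u = B²/(2μ₀) = (0.1222)²/(2×4π×10⁻⁷) = 5.941×10^3 J/m³.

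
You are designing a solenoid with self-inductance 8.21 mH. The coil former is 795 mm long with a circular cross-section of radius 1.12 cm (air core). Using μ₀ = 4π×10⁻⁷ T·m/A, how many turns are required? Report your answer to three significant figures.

A = πr² = π(1.120×10^-2 m)² = 3.941×10^-4 m².
From L = μ₀N²A/ℓ, N = √(Lℓ / (μ₀A)).
N = √[(8.210×10^-3)(0.795) / ((4π×10⁻⁷)×3.941×10^-4)] = √(1.318×10^7) ≈ 3630.4.

N ≈ 3630 turns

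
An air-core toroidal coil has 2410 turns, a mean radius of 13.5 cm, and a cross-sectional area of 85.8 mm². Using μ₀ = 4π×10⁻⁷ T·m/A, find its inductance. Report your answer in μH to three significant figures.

L ≈ 738 μH

For a thin toroid, L = μ₀N²A/(2πR).
L = (4π×10⁻⁷)(2410)²(8.580×10^-5) / (2π×0.135 m) = 7.383×10^-4 H.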